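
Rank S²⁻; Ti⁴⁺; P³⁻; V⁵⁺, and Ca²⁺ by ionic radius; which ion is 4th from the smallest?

All of these have 18 electrons (isoelectronic). With the same electron cloud, the ion with the most protons pulls it in tightest. Nuclear charges: V⁵⁺ (Z=23), Ti⁴⁺ (Z=22), Ca²⁺ (Z=20), S²⁻ (Z=16), P³⁻ (Z=15). Highest Z is smallest.
Ordering: V⁵⁺ < Ti⁴⁺ < Ca²⁺ < S²⁻ < P³⁻. The 4th smallest is S²⁻.

S²⁻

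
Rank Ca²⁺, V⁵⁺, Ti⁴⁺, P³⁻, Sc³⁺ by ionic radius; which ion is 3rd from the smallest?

These species are isoelectronic with 18 electrons. The only difference is the number of protons: V⁵⁺ (Z=23), Ti⁴⁺ (Z=22), Sc³⁺ (Z=21), Ca²⁺ (Z=20), P³⁻ (Z=15). The strongest nuclear pull (V⁵⁺) gives the smallest ion.
That gives V⁵⁺ < Ti⁴⁺ < Sc³⁺ < Ca²⁺ < P³⁻. From the smallest end, number 3 is Sc³⁺.

Sc³⁺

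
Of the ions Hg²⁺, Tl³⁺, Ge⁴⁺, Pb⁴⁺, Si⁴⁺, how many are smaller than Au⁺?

First list Z and electron count for each: Si⁴⁺ (Z=14, 10 e⁻), Ge⁴⁺ (Z=32, 28 e⁻), Pb⁴⁺ (Z=82, 78 e⁻), Tl³⁺ (Z=81, 78 e⁻), Hg²⁺ (Z=80, 78 e⁻), Au⁺ (Z=79, 78 e⁻). Si⁴⁺ < Ge⁴⁺ (same group, period 3 vs 4); Ge⁴⁺ < Pb⁴⁺ (same group, 2 shells fewer); Pb⁴⁺ < Tl³⁺ (isoelectronic, higher Z=82 is smaller); Tl³⁺ < Hg²⁺ (both 78 e⁻, Z=81>80); Hg²⁺ < Au⁺ (isoelectronic, higher Z=80 is smaller).
Placing each against Au⁺: smaller — Si⁴⁺, Ge⁴⁺, Pb⁴⁺, Tl³⁺, Hg²⁺; larger — none. So 5 are smaller.

5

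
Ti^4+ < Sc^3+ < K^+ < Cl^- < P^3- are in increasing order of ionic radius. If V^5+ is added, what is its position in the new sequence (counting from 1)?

These species are isoelectronic with 18 electrons. The only difference is the number of protons: V^5+ (Z=23), Ti^4+ (Z=22), Sc^3+ (Z=21), K^+ (Z=19), Cl^- (Z=17), P^3- (Z=15). The strongest nuclear pull (V^5+) gives the smallest ion.
With V^5+ included the full order is V^5+ < Ti^4+ < Sc^3+ < K^+ < Cl^- < P^3-, so it takes position 1.

1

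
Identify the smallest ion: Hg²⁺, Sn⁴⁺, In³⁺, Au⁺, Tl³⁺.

First list Z and electron count for each: Sn⁴⁺ has 46 e⁻ (Z=50), In³⁺ has 46 e⁻ (Z=49), Tl³⁺ has 78 e⁻ (Z=81), Hg²⁺ has 78 e⁻ (Z=80), Au⁺ has 78 e⁻ (Z=79). Sn⁴⁺ < In³⁺ (isoelectronic, higher Z=50 is smaller); In³⁺ < Tl³⁺ (same group, period 5 vs 6); Tl³⁺ < Hg²⁺ (both 78 e⁻, Z=81>80); Hg²⁺ < Au⁺ (isoelectronic, higher Z=80 is smaller).

Sn⁴⁺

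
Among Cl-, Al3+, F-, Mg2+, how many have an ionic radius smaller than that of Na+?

2

Tabulating Z and e⁻: Al3+ (Z=13, 10 e⁻), Mg2+ (Z=12, 10 e⁻), Na+ (Z=11, 10 e⁻), F- (Z=9, 10 e⁻), Cl- (Z=17, 18 e⁻). Al3+ < Mg2+ (isoelectronic, higher Z=13 is smaller); Mg2+ < Na+ (both 10 e⁻, Z=12>11); Na+ < F- (both 10 e⁻, Z=11>9); F- < Cl- (same group, period 2 vs 3).
Relative to Na+, the ions that are smaller are Al3+, Mg2+. So 2 are smaller.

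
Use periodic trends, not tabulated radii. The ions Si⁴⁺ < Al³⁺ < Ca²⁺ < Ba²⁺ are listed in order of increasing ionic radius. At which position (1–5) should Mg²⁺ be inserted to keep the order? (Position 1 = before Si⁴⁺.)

Work out protons and electrons: Si⁴⁺ (Z=14, 10 e⁻), Al³⁺ (Z=13, 10 e⁻), Mg²⁺ (Z=12, 10 e⁻), Ca²⁺ (Z=20, 18 e⁻), Ba²⁺ (Z=56, 54 e⁻). Si⁴⁺ < Al³⁺ (both 10 e⁻, Z=14>13); Al³⁺ < Mg²⁺ (isoelectronic, higher Z=13 is smaller); Mg²⁺ < Ca²⁺ (same group, 1 shell fewer); Ca²⁺ < Ba²⁺ (same group, 2 shells fewer).
Merged order: Si⁴⁺ < Al³⁺ < Mg²⁺ < Ca²⁺ < Ba²⁺ — Mg²⁺ is number 3.

3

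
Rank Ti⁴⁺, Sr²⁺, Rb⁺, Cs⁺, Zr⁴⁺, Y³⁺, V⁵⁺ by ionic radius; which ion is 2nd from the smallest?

Electron counts and nuclear charges: V⁵⁺ (Z=23, 18 e⁻), Ti⁴⁺ (Z=22, 18 e⁻), Zr⁴⁺ (Z=40, 36 e⁻), Y³⁺ (Z=39, 36 e⁻), Sr²⁺ (Z=38, 36 e⁻), Rb⁺ (Z=37, 36 e⁻), Cs⁺ (Z=55, 54 e⁻). V⁵⁺ < Ti⁴⁺ (both 18 e⁻, Z=23>22); Ti⁴⁺ < Zr⁴⁺ (same group, 1 shell fewer); Zr⁴⁺ < Y³⁺ (isoelectronic, higher Z=40 is smaller); Y³⁺ < Sr²⁺ (both 36 e⁻, Z=39>38); Sr²⁺ < Rb⁺ (both 36 e⁻, Z=38>37); Rb⁺ < Cs⁺ (same group, 1 shell fewer).
Ordering: V⁵⁺ < Ti⁴⁺ < Zr⁴⁺ < Y³⁺ < Sr²⁺ < Rb⁺ < Cs⁺. The 2nd smallest is Ti⁴⁺.

Ti⁴⁺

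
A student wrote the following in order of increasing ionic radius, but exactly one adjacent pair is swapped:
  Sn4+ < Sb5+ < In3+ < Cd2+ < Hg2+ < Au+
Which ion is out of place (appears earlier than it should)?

Sn4+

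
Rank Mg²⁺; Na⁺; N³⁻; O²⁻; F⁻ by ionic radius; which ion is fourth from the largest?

Na⁺

These species are isoelectronic with 10 electrons. The only difference is the number of protons: Mg²⁺ (Z=12), Na⁺ (Z=11), F⁻ (Z=9), O²⁻ (Z=8), N³⁻ (Z=7). The strongest nuclear pull (Mg²⁺) gives the smallest ion.
So the order is Mg²⁺ < Na⁺ < F⁻ < O²⁻ < N³⁻; the 4th-largest ion is Na⁺.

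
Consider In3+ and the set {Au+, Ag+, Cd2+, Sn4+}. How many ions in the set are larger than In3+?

First list Z and electron count for each: Sn4+ (Z=50, 46 e⁻), In3+ (Z=49, 46 e⁻), Cd2+ (Z=48, 46 e⁻), Ag+ (Z=47, 46 e⁻), Au+ (Z=79, 78 e⁻). Sn4+ < In3+ (both 46 e⁻, Z=50>49); In3+ < Cd2+ (isoelectronic, higher Z=49 is smaller); Cd2+ < Ag+ (both 46 e⁻, Z=48>47); Ag+ < Au+ (same group, period 5 vs 6).
Overall: Sn4+ < In3+ < Cd2+ < Ag+ < Au+. In3+ has 1 below it and 3 above. Count: 3.

3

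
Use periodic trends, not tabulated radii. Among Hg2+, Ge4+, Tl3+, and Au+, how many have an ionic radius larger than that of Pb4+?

3

Tabulating Z and e⁻: Ge4+ (Z=32, 28 e⁻), Pb4+ (Z=82, 78 e⁻), Tl3+ (Z=81, 78 e⁻), Hg2+ (Z=80, 78 e⁻), Au+ (Z=79, 78 e⁻). Ge4+ < Pb4+ (same group, period 4 vs 6); Pb4+ < Tl3+ (both 78 e⁻, Z=82>81); Tl3+ < Hg2+ (both 78 e⁻, Z=81>80); Hg2+ < Au+ (both 78 e⁻, Z=80>79).
Relative to Pb4+, the ions that are larger are Tl3+, Hg2+, Au+. Count: 3.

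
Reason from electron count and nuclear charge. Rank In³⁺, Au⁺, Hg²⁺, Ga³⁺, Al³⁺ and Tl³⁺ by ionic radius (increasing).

Al³⁺ < Ga³⁺ < In³⁺ < Tl³⁺ < Hg²⁺ < Au⁺

Al³⁺ has 10 e⁻ (Z=13), Ga³⁺ has 28 e⁻ (Z=31), In³⁺ has 46 e⁻ (Z=49), Tl³⁺ has 78 e⁻ (Z=81), Hg²⁺ has 78 e⁻ (Z=80), Au⁺ has 78 e⁻ (Z=79). Al³⁺ < Ga³⁺ (same group, 1 shell fewer); Ga³⁺ < In³⁺ (same group, 1 shell fewer); In³⁺ < Tl³⁺ (same group, 1 shell fewer); Tl³⁺ < Hg²⁺ (isoelectronic, higher Z=81 is smaller); Hg²⁺ < Au⁺ (isoelectronic, higher Z=80 is smaller).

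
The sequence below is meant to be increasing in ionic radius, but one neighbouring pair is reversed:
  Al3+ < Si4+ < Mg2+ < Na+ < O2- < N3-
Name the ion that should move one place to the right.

The pair Al3+, Si4+ is the wrong way round — Si4+ and Al3+ share 10 electrons; the higher nuclear charge on Si (Z=14) contracts it more, so Si4+ < Al3+. All other adjacent pairs agree with periodic trends, so Al3+ is the misplaced ion.

Al3+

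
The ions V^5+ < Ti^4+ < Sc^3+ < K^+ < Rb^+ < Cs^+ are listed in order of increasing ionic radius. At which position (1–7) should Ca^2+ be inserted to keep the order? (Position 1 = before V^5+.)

Work out protons and electrons: V^5+: 18 e⁻, Z=23, Ti^4+: 18 e⁻, Z=22, Sc^3+: 18 e⁻, Z=21, Ca^2+: 18 e⁻, Z=20, K^+: 18 e⁻, Z=19, Rb^+: 36 e⁻, Z=37, Cs^+: 54 e⁻, Z=55. V^5+ < Ti^4+ (isoelectronic, higher Z=23 is smaller); Ti^4+ < Sc^3+ (both 18 e⁻, Z=22>21); Sc^3+ < Ca^2+ (both 18 e⁻, Z=21>20); Ca^2+ < K^+ (both 18 e⁻, Z=20>19); K^+ < Rb^+ (same group, period 4 vs 5); Rb^+ < Cs^+ (same group, 1 shell fewer).
Putting Ca^2+ in gives V^5+ < Ti^4+ < Sc^3+ < Ca^2+ < K^+ < Rb^+ < Cs^+; it lands at slot 4.

4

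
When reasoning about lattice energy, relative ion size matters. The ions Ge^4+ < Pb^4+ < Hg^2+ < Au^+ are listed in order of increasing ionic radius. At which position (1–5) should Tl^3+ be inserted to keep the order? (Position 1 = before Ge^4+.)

3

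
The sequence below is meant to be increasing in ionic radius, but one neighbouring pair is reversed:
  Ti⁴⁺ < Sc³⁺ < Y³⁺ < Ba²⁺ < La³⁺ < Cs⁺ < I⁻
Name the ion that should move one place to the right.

Ba²⁺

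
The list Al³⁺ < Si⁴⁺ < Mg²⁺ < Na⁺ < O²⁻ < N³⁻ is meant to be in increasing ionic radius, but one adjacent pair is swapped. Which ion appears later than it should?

Check each adjacent pair. Al³⁺ and Si⁴⁺ are reversed: they are isoelectronic (10 e⁻) and Si has more protons than Al (14 vs 13), making Si⁴⁺ smaller. No other neighbouring pair contradicts the periodic trends, so Si⁴⁺ is the ion listed too late.

Si⁴⁺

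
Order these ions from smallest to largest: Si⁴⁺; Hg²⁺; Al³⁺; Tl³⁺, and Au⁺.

Si⁴⁺ < Al³⁺ < Tl³⁺ < Hg²⁺ < Au⁺

Si⁴⁺ (Z=14, 10 e⁻), Al³⁺ (Z=13, 10 e⁻), Tl³⁺ (Z=81, 78 e⁻), Hg²⁺ (Z=80, 78 e⁻), Au⁺ (Z=79, 78 e⁻). Si⁴⁺ < Al³⁺ (isoelectronic, higher Z=14 is smaller); Al³⁺ < Tl³⁺ (same group, period 3 vs 6); Tl³⁺ < Hg²⁺ (both 78 e⁻, Z=81>80); Hg²⁺ < Au⁺ (isoelectronic, higher Z=80 is smaller).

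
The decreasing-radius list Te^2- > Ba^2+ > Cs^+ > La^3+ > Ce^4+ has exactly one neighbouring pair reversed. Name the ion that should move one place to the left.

Compare adjacent ions: Ba^2+ and Cs^+ share 54 electrons; the higher nuclear charge on Ba (Z=56) contracts it more, so Ba^2+ < Cs^+ — yet in this decreasing list Ba^2+ sits before Cs^+. Nothing else is reversed, so Cs^+ should move one place to the left.

Cs^+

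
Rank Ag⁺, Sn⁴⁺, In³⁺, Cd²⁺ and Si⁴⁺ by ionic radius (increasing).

Si⁴⁺ < Sn⁴⁺ < In³⁺ < Cd²⁺ < Ag⁺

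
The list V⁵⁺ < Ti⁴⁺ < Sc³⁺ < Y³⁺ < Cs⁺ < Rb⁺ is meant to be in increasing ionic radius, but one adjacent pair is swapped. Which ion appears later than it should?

Compare adjacent ions: same group and charge — period 5 sits above period 6, so Rb⁺ is smaller — yet in this increasing list Cs⁺ sits before Rb⁺. Nothing else is reversed, so Rb⁺ should move one place to the left.

Rb⁺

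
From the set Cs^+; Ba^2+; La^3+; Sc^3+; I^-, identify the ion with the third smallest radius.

Sc^3+ has 18 e⁻ (Z=21), La^3+ has 54 e⁻ (Z=57), Ba^2+ has 54 e⁻ (Z=56), Cs^+ has 54 e⁻ (Z=55), I^- has 54 e⁻ (Z=53). Sc^3+ < La^3+ (same group, 2 shells fewer); La^3+ < Ba^2+ (isoelectronic, higher Z=57 is smaller); Ba^2+ < Cs^+ (both 54 e⁻, Z=56>55); Cs^+ < I^- (both 54 e⁻, Z=55>53).
Full ascending order: Sc^3+ < La^3+ < Ba^2+ < Cs^+ < I^-. Counting from the smallest, position 3 is Ba^2+.

Ba^2+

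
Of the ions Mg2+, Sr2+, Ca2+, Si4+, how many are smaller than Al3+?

Work out protons and electrons: Si4+ has 10 e⁻ (Z=14), Al3+ has 10 e⁻ (Z=13), Mg2+ has 10 e⁻ (Z=12), Ca2+ has 18 e⁻ (Z=20), Sr2+ has 36 e⁻ (Z=38). Si4+ < Al3+ (both 10 e⁻, Z=14>13); Al3+ < Mg2+ (both 10 e⁻, Z=13>12); Mg2+ < Ca2+ (same group, 1 shell fewer); Ca2+ < Sr2+ (same group, period 4 vs 5).
Ordering all of them (including Al3+) by radius gives Si4+ < Al3+ < Mg2+ < Ca2+ < Sr2+. Count: 1.

1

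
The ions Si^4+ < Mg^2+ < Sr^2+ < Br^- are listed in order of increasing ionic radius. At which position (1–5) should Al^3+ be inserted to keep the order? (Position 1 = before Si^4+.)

Electron counts and nuclear charges: Si^4+ has 10 e⁻ (Z=14), Al^3+ has 10 e⁻ (Z=13), Mg^2+ has 10 e⁻ (Z=12), Sr^2+ has 36 e⁻ (Z=38), Br^- has 36 e⁻ (Z=35). Si^4+ < Al^3+ (isoelectronic, higher Z=14 is smaller); Al^3+ < Mg^2+ (both 10 e⁻, Z=13>12); Mg^2+ < Sr^2+ (same group, period 3 vs 5); Sr^2+ < Br^- (both 36 e⁻, Z=38>35).
Putting Al^3+ in gives Si^4+ < Al^3+ < Mg^2+ < Sr^2+ < Br^-; it lands at slot 2.

2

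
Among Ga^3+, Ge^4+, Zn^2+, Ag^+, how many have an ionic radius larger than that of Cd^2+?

1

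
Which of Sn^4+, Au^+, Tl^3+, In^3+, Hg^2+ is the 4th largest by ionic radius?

In^3+

First list Z and electron count for each: Sn^4+: 46 e⁻, Z=50, In^3+: 46 e⁻, Z=49, Tl^3+: 78 e⁻, Z=81, Hg^2+: 78 e⁻, Z=80, Au^+: 78 e⁻, Z=79. Sn^4+ < In^3+ (isoelectronic, higher Z=50 is smaller); In^3+ < Tl^3+ (same group, 1 shell fewer); Tl^3+ < Hg^2+ (both 78 e⁻, Z=81>80); Hg^2+ < Au^+ (both 78 e⁻, Z=80>79).
So the order is Sn^4+ < In^3+ < Tl^3+ < Hg^2+ < Au^+; the 4th-largest ion is In^3+.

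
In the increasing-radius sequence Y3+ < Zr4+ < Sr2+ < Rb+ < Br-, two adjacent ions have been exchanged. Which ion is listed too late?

Scanning neighbour by neighbour, only Y3+/Zr4+ violates a trend: both have 36 electrons but Z(Zr)=40 > Z(Y)=39, so Zr4+ should be the smaller of the two. That makes Zr4+ the one sitting a position late relative to where it belongs.

Zr4+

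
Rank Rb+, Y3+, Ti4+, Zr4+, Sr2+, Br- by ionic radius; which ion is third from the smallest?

Y3+

Tabulating Z and e⁻: Ti4+: 18 e⁻, Z=22, Zr4+: 36 e⁻, Z=40, Y3+: 36 e⁻, Z=39, Sr2+: 36 e⁻, Z=38, Rb+: 36 e⁻, Z=37, Br-: 36 e⁻, Z=35. Ti4+ < Zr4+ (same group, 1 shell fewer); Zr4+ < Y3+ (both 36 e⁻, Z=40>39); Y3+ < Sr2+ (isoelectronic, higher Z=39 is smaller); Sr2+ < Rb+ (isoelectronic, higher Z=38 is smaller); Rb+ < Br- (isoelectronic, higher Z=37 is smaller).
So the order is Ti4+ < Zr4+ < Y3+ < Sr2+ < Rb+ < Br-; the 3rd-smallest ion is Y3+.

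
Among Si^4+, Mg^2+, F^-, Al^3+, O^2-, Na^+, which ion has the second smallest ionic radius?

These species are isoelectronic with 10 electrons. The only difference is the number of protons: Si^4+ (Z=14), Al^3+ (Z=13), Mg^2+ (Z=12), Na^+ (Z=11), F^- (Z=9), O^2- (Z=8). The strongest nuclear pull (Si^4+) gives the smallest ion.
So the order is Si^4+ < Al^3+ < Mg^2+ < Na^+ < F^- < O^2-; the 2nd-smallest ion is Al^3+.

Al^3+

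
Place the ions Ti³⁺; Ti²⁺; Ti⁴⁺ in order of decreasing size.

Ti²⁺ > Ti³⁺ > Ti⁴⁺

These are all Ti ions. Removing more electrons (higher positive charge) pulls the remaining electrons in closer, so Ti⁴⁺ is smallest and Ti²⁺ is largest.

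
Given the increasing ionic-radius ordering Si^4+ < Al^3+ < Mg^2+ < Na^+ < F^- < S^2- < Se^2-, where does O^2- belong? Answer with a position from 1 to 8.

6

Tabulating Z and e⁻: Si^4+ (Z=14, 10 e⁻), Al^3+ (Z=13, 10 e⁻), Mg^2+ (Z=12, 10 e⁻), Na^+ (Z=11, 10 e⁻), F^- (Z=9, 10 e⁻), O^2- (Z=8, 10 e⁻), S^2- (Z=16, 18 e⁻), Se^2- (Z=34, 36 e⁻). Si^4+ < Al^3+ (isoelectronic, higher Z=14 is smaller); Al^3+ < Mg^2+ (both 10 e⁻, Z=13>12); Mg^2+ < Na^+ (isoelectronic, higher Z=12 is smaller); Na^+ < F^- (isoelectronic, higher Z=11 is smaller); F^- < O^2- (both 10 e⁻, Z=9>8); O^2- < S^2- (same group, 1 shell fewer); S^2- < Se^2- (same group, 1 shell fewer).
With O^2- included the full order is Si^4+ < Al^3+ < Mg^2+ < Na^+ < F^- < O^2- < S^2- < Se^2-, so it takes position 6.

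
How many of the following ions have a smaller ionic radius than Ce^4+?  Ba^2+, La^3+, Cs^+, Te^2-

Isoelectronic series (54 e⁻ each). Size is set by nuclear charge: more protons means a smaller ion. Ce^4+ (Z=58), La^3+ (Z=57), Ba^2+ (Z=56), Cs^+ (Z=55), Te^2- (Z=52).
Overall: Ce^4+ < La^3+ < Ba^2+ < Cs^+ < Te^2-. Ce^4+ has 0 below it and 4 above. Count: 0.

0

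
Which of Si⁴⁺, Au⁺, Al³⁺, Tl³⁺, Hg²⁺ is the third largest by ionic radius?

Tl³⁺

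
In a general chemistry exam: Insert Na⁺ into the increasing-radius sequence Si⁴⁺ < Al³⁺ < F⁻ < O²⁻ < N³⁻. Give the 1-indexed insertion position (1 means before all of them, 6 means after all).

All of these have 10 electrons (isoelectronic). With the same electron cloud, the ion with the most protons pulls it in tightest. Nuclear charges: Si⁴⁺ (Z=14), Al³⁺ (Z=13), Na⁺ (Z=11), F⁻ (Z=9), O²⁻ (Z=8), N³⁻ (Z=7). Highest Z is smallest.
With Na⁺ included the full order is Si⁴⁺ < Al³⁺ < Na⁺ < F⁻ < O²⁻ < N³⁻, so it takes position 3.

3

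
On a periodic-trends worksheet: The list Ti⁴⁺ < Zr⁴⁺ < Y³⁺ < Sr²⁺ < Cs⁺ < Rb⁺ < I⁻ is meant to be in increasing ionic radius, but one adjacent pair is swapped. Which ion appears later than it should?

Compare adjacent ions: Rb⁺ and Cs⁺ are in one column with the same charge; the lighter period-5 ion has one fewer shell and is smaller — yet in this increasing list Cs⁺ sits before Rb⁺. Nothing else is reversed, so Rb⁺ should move one place to the left.

Rb⁺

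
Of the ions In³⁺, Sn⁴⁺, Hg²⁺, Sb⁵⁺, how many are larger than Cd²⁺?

Sb⁵⁺: 46 e⁻, Z=51, Sn⁴⁺: 46 e⁻, Z=50, In³⁺: 46 e⁻, Z=49, Cd²⁺: 46 e⁻, Z=48, Hg²⁺: 78 e⁻, Z=80. Sb⁵⁺ < Sn⁴⁺ (isoelectronic, higher Z=51 is smaller); Sn⁴⁺ < In³⁺ (both 46 e⁻, Z=50>49); In³⁺ < Cd²⁺ (isoelectronic, higher Z=49 is smaller); Cd²⁺ < Hg²⁺ (same group, period 5 vs 6).
Placing each against Cd²⁺: smaller — Sb⁵⁺, Sn⁴⁺, In³⁺; larger — Hg²⁺. So 1 is larger.

1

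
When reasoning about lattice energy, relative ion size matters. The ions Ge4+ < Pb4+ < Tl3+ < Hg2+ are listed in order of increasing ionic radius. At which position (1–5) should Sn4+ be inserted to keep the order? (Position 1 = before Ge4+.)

2

Electron counts and nuclear charges: Ge4+: 28 e⁻, Z=32, Sn4+: 46 e⁻, Z=50, Pb4+: 78 e⁻, Z=82, Tl3+: 78 e⁻, Z=81, Hg2+: 78 e⁻, Z=80. Ge4+ < Sn4+ (same group, 1 shell fewer); Sn4+ < Pb4+ (same group, 1 shell fewer); Pb4+ < Tl3+ (both 78 e⁻, Z=82>81); Tl3+ < Hg2+ (isoelectronic, higher Z=81 is smaller).
Merged order: Ge4+ < Sn4+ < Pb4+ < Tl3+ < Hg2+ — Sn4+ is number 2.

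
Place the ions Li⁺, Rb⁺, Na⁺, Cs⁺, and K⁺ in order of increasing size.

All are in the same group with charge +1. Radius grows down the group as n (the outermost shell) increases.

Li⁺ < Na⁺ < K⁺ < Rb⁺ < Cs⁺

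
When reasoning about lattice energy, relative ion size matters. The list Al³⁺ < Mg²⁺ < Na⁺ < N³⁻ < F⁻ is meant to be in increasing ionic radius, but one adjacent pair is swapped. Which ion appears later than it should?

F⁻

Compare adjacent ions: they are isoelectronic (10 e⁻) and F has more protons than N (9 vs 7), making F⁻ smaller — yet in this increasing list N³⁻ sits before F⁻. Nothing else is reversed, so F⁻ should move one place to the left.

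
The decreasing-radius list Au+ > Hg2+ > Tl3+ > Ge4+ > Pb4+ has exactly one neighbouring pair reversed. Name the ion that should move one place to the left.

Scanning neighbour by neighbour, only Ge4+/Pb4+ violates a trend: Ge4+ and Pb4+ are in one column with the same charge; the lighter period-4 ion has 2 fewer shells and is smaller. That makes Pb4+ the one sitting a position late relative to where it belongs.

Pb4+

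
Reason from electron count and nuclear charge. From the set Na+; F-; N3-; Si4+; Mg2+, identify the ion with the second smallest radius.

These species are isoelectronic with 10 electrons. The only difference is the number of protons: Si4+ (Z=14), Mg2+ (Z=12), Na+ (Z=11), F- (Z=9), N3- (Z=7). The strongest nuclear pull (Si4+) gives the smallest ion.
That gives Si4+ < Mg2+ < Na+ < F- < N3-. From the smallest end, number 2 is Mg2+.

Mg2+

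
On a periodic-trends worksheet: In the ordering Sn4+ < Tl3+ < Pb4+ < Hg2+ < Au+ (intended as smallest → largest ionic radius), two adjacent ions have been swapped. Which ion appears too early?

Check each adjacent pair. Tl3+ and Pb4+ are reversed: they are isoelectronic (78 e⁻) and Pb has more protons than Tl (82 vs 81), making Pb4+ smaller. No other neighbouring pair contradicts the periodic trends, so Tl3+ is the ion listed too early.

Tl3+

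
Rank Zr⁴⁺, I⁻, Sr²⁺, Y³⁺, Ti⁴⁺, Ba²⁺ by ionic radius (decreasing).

Tabulating Z and e⁻: Ti⁴⁺ (Z=22, 18 e⁻), Zr⁴⁺ (Z=40, 36 e⁻), Y³⁺ (Z=39, 36 e⁻), Sr²⁺ (Z=38, 36 e⁻), Ba²⁺ (Z=56, 54 e⁻), I⁻ (Z=53, 54 e⁻). Ti⁴⁺ < Zr⁴⁺ (same group, period 4 vs 5); Zr⁴⁺ < Y³⁺ (both 36 e⁻, Z=40>39); Y³⁺ < Sr²⁺ (isoelectronic, higher Z=39 is smaller); Sr²⁺ < Ba²⁺ (same group, 1 shell fewer); Ba²⁺ < I⁻ (both 54 e⁻, Z=56>53).

I⁻ > Ba²⁺ > Sr²⁺ > Y³⁺ > Zr⁴⁺ > Ti⁴⁺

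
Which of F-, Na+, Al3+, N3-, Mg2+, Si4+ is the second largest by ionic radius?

F-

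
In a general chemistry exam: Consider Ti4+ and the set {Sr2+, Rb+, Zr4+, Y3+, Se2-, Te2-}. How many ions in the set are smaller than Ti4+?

Ti4+: 18 e⁻, Z=22, Zr4+: 36 e⁻, Z=40, Y3+: 36 e⁻, Z=39, Sr2+: 36 e⁻, Z=38, Rb+: 36 e⁻, Z=37, Se2-: 36 e⁻, Z=34, Te2-: 54 e⁻, Z=52. Ti4+ < Zr4+ (same group, period 4 vs 5); Zr4+ < Y3+ (isoelectronic, higher Z=40 is smaller); Y3+ < Sr2+ (isoelectronic, higher Z=39 is smaller); Sr2+ < Rb+ (both 36 e⁻, Z=38>37); Rb+ < Se2- (both 36 e⁻, Z=37>34); Se2- < Te2- (same group, period 4 vs 5).
Ordering all of them (including Ti4+) by radius gives Ti4+ < Zr4+ < Y3+ < Sr2+ < Rb+ < Se2- < Te2-. Count: 0.

0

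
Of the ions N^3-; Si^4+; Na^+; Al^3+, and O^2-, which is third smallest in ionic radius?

These species are isoelectronic with 10 electrons. The only difference is the number of protons: Si^4+ (Z=14), Al^3+ (Z=13), Na^+ (Z=11), O^2- (Z=8), N^3- (Z=7). The strongest nuclear pull (Si^4+) gives the smallest ion.
That gives Si^4+ < Al^3+ < Na^+ < O^2- < N^3-. From the smallest end, number 3 is Na^+.

Na^+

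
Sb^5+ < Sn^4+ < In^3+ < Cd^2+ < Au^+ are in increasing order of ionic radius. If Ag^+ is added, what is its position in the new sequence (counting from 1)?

5

Work out protons and electrons: Sb^5+ has 46 e⁻ (Z=51), Sn^4+ has 46 e⁻ (Z=50), In^3+ has 46 e⁻ (Z=49), Cd^2+ has 46 e⁻ (Z=48), Ag^+ has 46 e⁻ (Z=47), Au^+ has 78 e⁻ (Z=79). Sb^5+ < Sn^4+ (both 46 e⁻, Z=51>50); Sn^4+ < In^3+ (isoelectronic, higher Z=50 is smaller); In^3+ < Cd^2+ (isoelectronic, higher Z=49 is smaller); Cd^2+ < Ag^+ (isoelectronic, higher Z=48 is smaller); Ag^+ < Au^+ (same group, 1 shell fewer).
Putting Ag^+ in gives Sb^5+ < Sn^4+ < In^3+ < Cd^2+ < Ag^+ < Au^+; it lands at slot 5.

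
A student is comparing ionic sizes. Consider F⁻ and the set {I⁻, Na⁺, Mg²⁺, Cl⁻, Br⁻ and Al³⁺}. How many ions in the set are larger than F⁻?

3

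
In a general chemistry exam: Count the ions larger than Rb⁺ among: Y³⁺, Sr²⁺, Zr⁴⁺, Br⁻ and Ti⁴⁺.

1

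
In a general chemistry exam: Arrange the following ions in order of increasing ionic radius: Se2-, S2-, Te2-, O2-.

Same group, same charge. Going down the group adds an extra shell of electrons, so the ion gets larger: O2- is highest in the group and smallest.

O2- < S2- < Se2- < Te2-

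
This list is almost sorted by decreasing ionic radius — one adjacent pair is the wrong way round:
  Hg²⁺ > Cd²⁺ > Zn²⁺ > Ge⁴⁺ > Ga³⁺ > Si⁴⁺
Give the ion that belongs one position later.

Ge⁴⁺

Scanning neighbour by neighbour, only Ge⁴⁺/Ga³⁺ violates a trend: both have 28 electrons but Z(Ge)=32 > Z(Ga)=31, so Ge⁴⁺ should be the smaller of the two. That makes Ge⁴⁺ the one sitting a position early relative to where it belongs.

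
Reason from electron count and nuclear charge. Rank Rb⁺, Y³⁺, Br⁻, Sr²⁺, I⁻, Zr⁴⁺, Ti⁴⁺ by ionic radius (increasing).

First list Z and electron count for each: Ti⁴⁺ has 18 e⁻ (Z=22), Zr⁴⁺ has 36 e⁻ (Z=40), Y³⁺ has 36 e⁻ (Z=39), Sr²⁺ has 36 e⁻ (Z=38), Rb⁺ has 36 e⁻ (Z=37), Br⁻ has 36 e⁻ (Z=35), I⁻ has 54 e⁻ (Z=53). Ti⁴⁺ < Zr⁴⁺ (same group, period 4 vs 5); Zr⁴⁺ < Y³⁺ (both 36 e⁻, Z=40>39); Y³⁺ < Sr²⁺ (both 36 e⁻, Z=39>38); Sr²⁺ < Rb⁺ (isoelectronic, higher Z=38 is smaller); Rb⁺ < Br⁻ (isoelectronic, higher Z=37 is smaller); Br⁻ < I⁻ (same group, 1 shell fewer).

Ti⁴⁺ < Zr⁴⁺ < Y³⁺ < Sr²⁺ < Rb⁺ < Br⁻ < I⁻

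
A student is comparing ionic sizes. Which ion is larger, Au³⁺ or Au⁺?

Au⁺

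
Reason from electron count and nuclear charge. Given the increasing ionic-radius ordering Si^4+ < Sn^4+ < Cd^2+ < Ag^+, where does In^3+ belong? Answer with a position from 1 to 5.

3

Tabulating Z and e⁻: Si^4+: 10 e⁻, Z=14, Sn^4+: 46 e⁻, Z=50, In^3+: 46 e⁻, Z=49, Cd^2+: 46 e⁻, Z=48, Ag^+: 46 e⁻, Z=47. Si^4+ < Sn^4+ (same group, period 3 vs 5); Sn^4+ < In^3+ (isoelectronic, higher Z=50 is smaller); In^3+ < Cd^2+ (both 46 e⁻, Z=49>48); Cd^2+ < Ag^+ (isoelectronic, higher Z=48 is smaller).
With In^3+ included the full order is Si^4+ < Sn^4+ < In^3+ < Cd^2+ < Ag^+, so it takes position 3.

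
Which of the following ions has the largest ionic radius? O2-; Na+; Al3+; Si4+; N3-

These species are isoelectronic with 10 electrons. The only difference is the number of protons: Si4+ (Z=14), Al3+ (Z=13), Na+ (Z=11), O2- (Z=8), N3- (Z=7). The strongest nuclear pull (Si4+) gives the smallest ion.

N3-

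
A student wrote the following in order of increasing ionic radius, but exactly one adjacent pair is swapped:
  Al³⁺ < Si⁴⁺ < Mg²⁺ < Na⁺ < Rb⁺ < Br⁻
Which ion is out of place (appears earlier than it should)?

Compare adjacent ions: Si⁴⁺ and Al³⁺ share 10 electrons; the higher nuclear charge on Si (Z=14) contracts it more, so Si⁴⁺ < Al³⁺ — yet in this increasing list Al³⁺ sits before Si⁴⁺. Nothing else is reversed, so Al³⁺ should move one place to the right.

Al³⁺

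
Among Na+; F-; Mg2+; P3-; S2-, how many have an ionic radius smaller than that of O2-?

Electron counts and nuclear charges: Mg2+ has 10 e⁻ (Z=12), Na+ has 10 e⁻ (Z=11), F- has 10 e⁻ (Z=9), O2- has 10 e⁻ (Z=8), S2- has 18 e⁻ (Z=16), P3- has 18 e⁻ (Z=15). Mg2+ < Na+ (both 10 e⁻, Z=12>11); Na+ < F- (isoelectronic, higher Z=11 is smaller); F- < O2- (both 10 e⁻, Z=9>8); O2- < S2- (same group, 1 shell fewer); S2- < P3- (isoelectronic, higher Z=16 is smaller).
Ordering all of them (including O2-) by radius gives Mg2+ < Na+ < F- < O2- < S2- < P3-. That's 3.

3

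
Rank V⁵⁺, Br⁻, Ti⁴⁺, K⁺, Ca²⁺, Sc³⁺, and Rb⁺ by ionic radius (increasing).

Work out protons and electrons: V⁵⁺ (Z=23, 18 e⁻), Ti⁴⁺ (Z=22, 18 e⁻), Sc³⁺ (Z=21, 18 e⁻), Ca²⁺ (Z=20, 18 e⁻), K⁺ (Z=19, 18 e⁻), Rb⁺ (Z=37, 36 e⁻), Br⁻ (Z=35, 36 e⁻). V⁵⁺ < Ti⁴⁺ (isoelectronic, higher Z=23 is smaller); Ti⁴⁺ < Sc³⁺ (isoelectronic, higher Z=22 is smaller); Sc³⁺ < Ca²⁺ (both 18 e⁻, Z=21>20); Ca²⁺ < K⁺ (both 18 e⁻, Z=20>19); K⁺ < Rb⁺ (same group, period 4 vs 5); Rb⁺ < Br⁻ (both 36 e⁻, Z=37>35).

V⁵⁺ < Ti⁴⁺ < Sc³⁺ < Ca²⁺ < K⁺ < Rb⁺ < Br⁻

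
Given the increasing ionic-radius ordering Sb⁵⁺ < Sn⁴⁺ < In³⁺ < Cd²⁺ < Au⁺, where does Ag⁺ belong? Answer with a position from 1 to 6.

Tabulating Z and e⁻: Sb⁵⁺ (Z=51, 46 e⁻), Sn⁴⁺ (Z=50, 46 e⁻), In³⁺ (Z=49, 46 e⁻), Cd²⁺ (Z=48, 46 e⁻), Ag⁺ (Z=47, 46 e⁻), Au⁺ (Z=79, 78 e⁻). Sb⁵⁺ < Sn⁴⁺ (isoelectronic, higher Z=51 is smaller); Sn⁴⁺ < In³⁺ (both 46 e⁻, Z=50>49); In³⁺ < Cd²⁺ (isoelectronic, higher Z=49 is smaller); Cd²⁺ < Ag⁺ (both 46 e⁻, Z=48>47); Ag⁺ < Au⁺ (same group, 1 shell fewer).
Putting Ag⁺ in gives Sb⁵⁺ < Sn⁴⁺ < In³⁺ < Cd²⁺ < Ag⁺ < Au⁺; it lands at slot 5.

5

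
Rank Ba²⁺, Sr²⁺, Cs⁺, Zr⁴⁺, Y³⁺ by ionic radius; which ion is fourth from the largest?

Y³⁺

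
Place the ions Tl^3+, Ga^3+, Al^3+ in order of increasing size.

Al^3+ < Ga^3+ < Tl^3+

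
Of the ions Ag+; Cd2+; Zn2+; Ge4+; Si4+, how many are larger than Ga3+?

3

Work out protons and electrons: Si4+ has 10 e⁻ (Z=14), Ge4+ has 28 e⁻ (Z=32), Ga3+ has 28 e⁻ (Z=31), Zn2+ has 28 e⁻ (Z=30), Cd2+ has 46 e⁻ (Z=48), Ag+ has 46 e⁻ (Z=47). Si4+ < Ge4+ (same group, 1 shell fewer); Ge4+ < Ga3+ (both 28 e⁻, Z=32>31); Ga3+ < Zn2+ (isoelectronic, higher Z=31 is smaller); Zn2+ < Cd2+ (same group, period 4 vs 5); Cd2+ < Ag+ (both 46 e⁻, Z=48>47).
Ordering all of them (including Ga3+) by radius gives Si4+ < Ge4+ < Ga3+ < Zn2+ < Cd2+ < Ag+. So 3 are larger.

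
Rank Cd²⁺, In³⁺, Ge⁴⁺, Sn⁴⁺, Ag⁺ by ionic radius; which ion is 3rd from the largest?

Ge⁴⁺: 28 e⁻, Z=32, Sn⁴⁺: 46 e⁻, Z=50, In³⁺: 46 e⁻, Z=49, Cd²⁺: 46 e⁻, Z=48, Ag⁺: 46 e⁻, Z=47. Ge⁴⁺ < Sn⁴⁺ (same group, period 4 vs 5); Sn⁴⁺ < In³⁺ (isoelectronic, higher Z=50 is smaller); In³⁺ < Cd²⁺ (both 46 e⁻, Z=49>48); Cd²⁺ < Ag⁺ (isoelectronic, higher Z=48 is smaller).
Ordering: Ge⁴⁺ < Sn⁴⁺ < In³⁺ < Cd²⁺ < Ag⁺. The 3rd largest is In³⁺.

In³⁺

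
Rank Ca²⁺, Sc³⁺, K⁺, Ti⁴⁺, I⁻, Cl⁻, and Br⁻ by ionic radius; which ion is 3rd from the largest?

Cl⁻

Work out protons and electrons: Ti⁴⁺ has 18 e⁻ (Z=22), Sc³⁺ has 18 e⁻ (Z=21), Ca²⁺ has 18 e⁻ (Z=20), K⁺ has 18 e⁻ (Z=19), Cl⁻ has 18 e⁻ (Z=17), Br⁻ has 36 e⁻ (Z=35), I⁻ has 54 e⁻ (Z=53). Ti⁴⁺ < Sc³⁺ (both 18 e⁻, Z=22>21); Sc³⁺ < Ca²⁺ (both 18 e⁻, Z=21>20); Ca²⁺ < K⁺ (isoelectronic, higher Z=20 is smaller); K⁺ < Cl⁻ (isoelectronic, higher Z=19 is smaller); Cl⁻ < Br⁻ (same group, period 3 vs 4); Br⁻ < I⁻ (same group, period 4 vs 5).
Full ascending order: Ti⁴⁺ < Sc³⁺ < Ca²⁺ < K⁺ < Cl⁻ < Br⁻ < I⁻. Counting from the largest, position 3 is Cl⁻.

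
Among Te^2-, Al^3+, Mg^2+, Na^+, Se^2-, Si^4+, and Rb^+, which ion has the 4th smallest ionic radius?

Na^+

Tabulating Z and e⁻: Si^4+ has 10 e⁻ (Z=14), Al^3+ has 10 e⁻ (Z=13), Mg^2+ has 10 e⁻ (Z=12), Na^+ has 10 e⁻ (Z=11), Rb^+ has 36 e⁻ (Z=37), Se^2- has 36 e⁻ (Z=34), Te^2- has 54 e⁻ (Z=52). Si^4+ < Al^3+ (isoelectronic, higher Z=14 is smaller); Al^3+ < Mg^2+ (isoelectronic, higher Z=13 is smaller); Mg^2+ < Na^+ (isoelectronic, higher Z=12 is smaller); Na^+ < Rb^+ (same group, period 3 vs 5); Rb^+ < Se^2- (both 36 e⁻, Z=37>34); Se^2- < Te^2- (same group, 1 shell fewer).
Full ascending order: Si^4+ < Al^3+ < Mg^2+ < Na^+ < Rb^+ < Se^2- < Te^2-. Counting from the smallest, position 4 is Na^+.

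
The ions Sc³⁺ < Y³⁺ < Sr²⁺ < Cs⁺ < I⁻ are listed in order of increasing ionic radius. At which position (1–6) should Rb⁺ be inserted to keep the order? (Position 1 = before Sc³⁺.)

First list Z and electron count for each: Sc³⁺ has 18 e⁻ (Z=21), Y³⁺ has 36 e⁻ (Z=39), Sr²⁺ has 36 e⁻ (Z=38), Rb⁺ has 36 e⁻ (Z=37), Cs⁺ has 54 e⁻ (Z=55), I⁻ has 54 e⁻ (Z=53). Sc³⁺ < Y³⁺ (same group, 1 shell fewer); Y³⁺ < Sr²⁺ (isoelectronic, higher Z=39 is smaller); Sr²⁺ < Rb⁺ (isoelectronic, higher Z=38 is smaller); Rb⁺ < Cs⁺ (same group, 1 shell fewer); Cs⁺ < I⁻ (both 54 e⁻, Z=55>53).
Merged order: Sc³⁺ < Y³⁺ < Sr²⁺ < Rb⁺ < Cs⁺ < I⁻ — Rb⁺ is number 4.

4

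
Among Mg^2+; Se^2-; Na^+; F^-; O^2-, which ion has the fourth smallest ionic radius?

Electron counts and nuclear charges: Mg^2+: 10 e⁻, Z=12, Na^+: 10 e⁻, Z=11, F^-: 10 e⁻, Z=9, O^2-: 10 e⁻, Z=8, Se^2-: 36 e⁻, Z=34. Mg^2+ < Na^+ (both 10 e⁻, Z=12>11); Na^+ < F^- (both 10 e⁻, Z=11>9); F^- < O^2- (both 10 e⁻, Z=9>8); O^2- < Se^2- (same group, 2 shells fewer).
Ordering: Mg^2+ < Na^+ < F^- < O^2- < Se^2-. The fourth smallest is O^2-.

O^2-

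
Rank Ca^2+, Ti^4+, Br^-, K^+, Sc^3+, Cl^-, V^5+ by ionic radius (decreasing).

Br^- > Cl^- > K^+ > Ca^2+ > Sc^3+ > Ti^4+ > V^5+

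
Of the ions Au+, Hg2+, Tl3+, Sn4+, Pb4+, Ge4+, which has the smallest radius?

Ge4+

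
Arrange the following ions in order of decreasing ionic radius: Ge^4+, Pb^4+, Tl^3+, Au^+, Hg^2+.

Ge^4+ (Z=32, 28 e⁻), Pb^4+ (Z=82, 78 e⁻), Tl^3+ (Z=81, 78 e⁻), Hg^2+ (Z=80, 78 e⁻), Au^+ (Z=79, 78 e⁻). Ge^4+ < Pb^4+ (same group, 2 shells fewer); Pb^4+ < Tl^3+ (isoelectronic, higher Z=82 is smaller); Tl^3+ < Hg^2+ (both 78 e⁻, Z=81>80); Hg^2+ < Au^+ (both 78 e⁻, Z=80>79).

Au^+ > Hg^2+ > Tl^3+ > Pb^4+ > Ge^4+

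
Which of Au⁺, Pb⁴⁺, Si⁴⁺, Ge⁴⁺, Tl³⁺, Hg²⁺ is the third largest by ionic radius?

Work out protons and electrons: Si⁴⁺ (Z=14, 10 e⁻), Ge⁴⁺ (Z=32, 28 e⁻), Pb⁴⁺ (Z=82, 78 e⁻), Tl³⁺ (Z=81, 78 e⁻), Hg²⁺ (Z=80, 78 e⁻), Au⁺ (Z=79, 78 e⁻). Si⁴⁺ < Ge⁴⁺ (same group, period 3 vs 4); Ge⁴⁺ < Pb⁴⁺ (same group, period 4 vs 6); Pb⁴⁺ < Tl³⁺ (both 78 e⁻, Z=82>81); Tl³⁺ < Hg²⁺ (isoelectronic, higher Z=81 is smaller); Hg²⁺ < Au⁺ (isoelectronic, higher Z=80 is smaller).
That gives Si⁴⁺ < Ge⁴⁺ < Pb⁴⁺ < Tl³⁺ < Hg²⁺ < Au⁺. From the largest end, number 3 is Tl³⁺.

Tl³⁺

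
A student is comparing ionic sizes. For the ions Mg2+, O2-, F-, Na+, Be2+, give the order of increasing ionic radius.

Work out protons and electrons: Be2+ has 2 e⁻ (Z=4), Mg2+ has 10 e⁻ (Z=12), Na+ has 10 e⁻ (Z=11), F- has 10 e⁻ (Z=9), O2- has 10 e⁻ (Z=8). Be2+ < Mg2+ (same group, 1 shell fewer); Mg2+ < Na+ (both 10 e⁻, Z=12>11); Na+ < F- (both 10 e⁻, Z=11>9); F- < O2- (both 10 e⁻, Z=9>8).

Be2+ < Mg2+ < Na+ < F- < O2-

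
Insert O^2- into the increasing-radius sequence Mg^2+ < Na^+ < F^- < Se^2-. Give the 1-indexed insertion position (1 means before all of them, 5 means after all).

4

Mg^2+: 10 e⁻, Z=12, Na^+: 10 e⁻, Z=11, F^-: 10 e⁻, Z=9, O^2-: 10 e⁻, Z=8, Se^2-: 36 e⁻, Z=34. Mg^2+ < Na^+ (both 10 e⁻, Z=12>11); Na^+ < F^- (isoelectronic, higher Z=11 is smaller); F^- < O^2- (isoelectronic, higher Z=9 is smaller); O^2- < Se^2- (same group, 2 shells fewer).
Merged order: Mg^2+ < Na^+ < F^- < O^2- < Se^2- — O^2- is number 4.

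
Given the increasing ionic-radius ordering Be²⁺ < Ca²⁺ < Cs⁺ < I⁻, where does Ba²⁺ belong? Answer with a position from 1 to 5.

3

Tabulating Z and e⁻: Be²⁺: 2 e⁻, Z=4, Ca²⁺: 18 e⁻, Z=20, Ba²⁺: 54 e⁻, Z=56, Cs⁺: 54 e⁻, Z=55, I⁻: 54 e⁻, Z=53. Be²⁺ < Ca²⁺ (same group, period 2 vs 4); Ca²⁺ < Ba²⁺ (same group, period 4 vs 6); Ba²⁺ < Cs⁺ (both 54 e⁻, Z=56>55); Cs⁺ < I⁻ (isoelectronic, higher Z=55 is smaller).
Merged order: Be²⁺ < Ca²⁺ < Ba²⁺ < Cs⁺ < I⁻ — Ba²⁺ is number 3.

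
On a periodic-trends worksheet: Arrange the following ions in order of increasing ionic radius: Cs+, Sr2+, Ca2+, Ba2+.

Ca2+ < Sr2+ < Ba2+ < Cs+

Electron counts and nuclear charges: Ca2+: 18 e⁻, Z=20, Sr2+: 36 e⁻, Z=38, Ba2+: 54 e⁻, Z=56, Cs+: 54 e⁻, Z=55. Ca2+ < Sr2+ (same group, 1 shell fewer); Sr2+ < Ba2+ (same group, 1 shell fewer); Ba2+ < Cs+ (both 54 e⁻, Z=56>55).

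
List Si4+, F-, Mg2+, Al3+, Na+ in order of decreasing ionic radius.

Each ion has 10 electrons. The ranking follows nuclear charge in reverse — greater Z gives a smaller radius. Si4+ (Z=14), Al3+ (Z=13), Mg2+ (Z=12), Na+ (Z=11), F- (Z=9).

F- > Na+ > Mg2+ > Al3+ > Si4+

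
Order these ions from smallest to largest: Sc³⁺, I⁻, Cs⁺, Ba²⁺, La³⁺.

Sc³⁺ < La³⁺ < Ba²⁺ < Cs⁺ < I⁻

Electron counts and nuclear charges: Sc³⁺ has 18 e⁻ (Z=21), La³⁺ has 54 e⁻ (Z=57), Ba²⁺ has 54 e⁻ (Z=56), Cs⁺ has 54 e⁻ (Z=55), I⁻ has 54 e⁻ (Z=53). Sc³⁺ < La³⁺ (same group, period 4 vs 6); La³⁺ < Ba²⁺ (isoelectronic, higher Z=57 is smaller); Ba²⁺ < Cs⁺ (both 54 e⁻, Z=56>55); Cs⁺ < I⁻ (both 54 e⁻, Z=55>53).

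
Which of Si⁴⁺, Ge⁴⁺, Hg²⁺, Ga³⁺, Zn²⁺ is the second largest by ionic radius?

Zn²⁺

Work out protons and electrons: Si⁴⁺ has 10 e⁻ (Z=14), Ge⁴⁺ has 28 e⁻ (Z=32), Ga³⁺ has 28 e⁻ (Z=31), Zn²⁺ has 28 e⁻ (Z=30), Hg²⁺ has 78 e⁻ (Z=80). Si⁴⁺ < Ge⁴⁺ (same group, period 3 vs 4); Ge⁴⁺ < Ga³⁺ (isoelectronic, higher Z=32 is smaller); Ga³⁺ < Zn²⁺ (isoelectronic, higher Z=31 is smaller); Zn²⁺ < Hg²⁺ (same group, 2 shells fewer).
Full ascending order: Si⁴⁺ < Ge⁴⁺ < Ga³⁺ < Zn²⁺ < Hg²⁺. Counting from the largest, position 2 is Zn²⁺.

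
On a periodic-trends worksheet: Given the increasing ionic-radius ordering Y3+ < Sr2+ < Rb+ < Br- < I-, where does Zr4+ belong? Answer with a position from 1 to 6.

1

Tabulating Z and e⁻: Zr4+ (Z=40, 36 e⁻), Y3+ (Z=39, 36 e⁻), Sr2+ (Z=38, 36 e⁻), Rb+ (Z=37, 36 e⁻), Br- (Z=35, 36 e⁻), I- (Z=53, 54 e⁻). Zr4+ < Y3+ (both 36 e⁻, Z=40>39); Y3+ < Sr2+ (both 36 e⁻, Z=39>38); Sr2+ < Rb+ (both 36 e⁻, Z=38>37); Rb+ < Br- (both 36 e⁻, Z=37>35); Br- < I- (same group, period 4 vs 5).
Merged order: Zr4+ < Y3+ < Sr2+ < Rb+ < Br- < I- — Zr4+ is number 1.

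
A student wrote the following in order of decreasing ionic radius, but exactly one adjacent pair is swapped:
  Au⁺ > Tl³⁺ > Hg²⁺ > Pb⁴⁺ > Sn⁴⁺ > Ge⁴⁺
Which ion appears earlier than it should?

Tl³⁺

The pair Tl³⁺, Hg²⁺ is the wrong way round — they are isoelectronic (78 e⁻) and Tl has more protons than Hg (81 vs 80), making Tl³⁺ smaller. All other adjacent pairs agree with periodic trends, so Tl³⁺ is the misplaced ion.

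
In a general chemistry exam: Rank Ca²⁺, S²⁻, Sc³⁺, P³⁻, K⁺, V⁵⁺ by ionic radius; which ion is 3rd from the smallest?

Ca²⁺

All of these have 18 electrons (isoelectronic). With the same electron cloud, the ion with the most protons pulls it in tightest. Nuclear charges: V⁵⁺ (Z=23), Sc³⁺ (Z=21), Ca²⁺ (Z=20), K⁺ (Z=19), S²⁻ (Z=16), P³⁻ (Z=15). Highest Z is smallest.
That gives V⁵⁺ < Sc³⁺ < Ca²⁺ < K⁺ < S²⁻ < P³⁻. From the smallest end, number 3 is Ca²⁺.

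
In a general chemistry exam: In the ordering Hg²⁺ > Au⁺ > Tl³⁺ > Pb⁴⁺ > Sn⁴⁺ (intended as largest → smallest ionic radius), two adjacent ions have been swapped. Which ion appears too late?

The pair Hg²⁺, Au⁺ is the wrong way round — they are isoelectronic (78 e⁻) and Hg has more protons than Au (80 vs 79), making Hg²⁺ smaller. All other adjacent pairs agree with periodic trends, so Au⁺ is the misplaced ion.

Au⁺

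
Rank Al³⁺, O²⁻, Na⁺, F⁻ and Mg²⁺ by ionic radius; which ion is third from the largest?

Each ion has 10 electrons. The ranking follows nuclear charge in reverse — greater Z gives a smaller radius. Al³⁺ (Z=13), Mg²⁺ (Z=12), Na⁺ (Z=11), F⁻ (Z=9), O²⁻ (Z=8).
Full ascending order: Al³⁺ < Mg²⁺ < Na⁺ < F⁻ < O²⁻. Counting from the largest, position 3 is Na⁺.

Na⁺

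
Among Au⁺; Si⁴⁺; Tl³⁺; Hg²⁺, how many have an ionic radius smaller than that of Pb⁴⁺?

1

Electron counts and nuclear charges: Si⁴⁺: 10 e⁻, Z=14, Pb⁴⁺: 78 e⁻, Z=82, Tl³⁺: 78 e⁻, Z=81, Hg²⁺: 78 e⁻, Z=80, Au⁺: 78 e⁻, Z=79. Si⁴⁺ < Pb⁴⁺ (same group, 3 shells fewer); Pb⁴⁺ < Tl³⁺ (both 78 e⁻, Z=82>81); Tl³⁺ < Hg²⁺ (both 78 e⁻, Z=81>80); Hg²⁺ < Au⁺ (isoelectronic, higher Z=80 is smaller).
Relative to Pb⁴⁺, the ions that are smaller are Si⁴⁺. Count: 1.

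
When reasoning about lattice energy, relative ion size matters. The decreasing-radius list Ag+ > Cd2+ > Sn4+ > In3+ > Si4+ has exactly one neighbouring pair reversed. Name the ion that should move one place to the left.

In3+

Check each adjacent pair. Sn4+ and In3+ are reversed: they are isoelectronic (46 e⁻) and Sn has more protons than In (50 vs 49), making Sn4+ smaller. No other neighbouring pair contradicts the periodic trends, so In3+ is the ion listed too late.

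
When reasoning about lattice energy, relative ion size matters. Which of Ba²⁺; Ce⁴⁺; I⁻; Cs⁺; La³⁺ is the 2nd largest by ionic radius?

These species are isoelectronic with 54 electrons. The only difference is the number of protons: Ce⁴⁺ (Z=58), La³⁺ (Z=57), Ba²⁺ (Z=56), Cs⁺ (Z=55), I⁻ (Z=53). The strongest nuclear pull (Ce⁴⁺) gives the smallest ion.
That gives Ce⁴⁺ < La³⁺ < Ba²⁺ < Cs⁺ < I⁻. From the largest end, number 2 is Cs⁺.

Cs⁺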